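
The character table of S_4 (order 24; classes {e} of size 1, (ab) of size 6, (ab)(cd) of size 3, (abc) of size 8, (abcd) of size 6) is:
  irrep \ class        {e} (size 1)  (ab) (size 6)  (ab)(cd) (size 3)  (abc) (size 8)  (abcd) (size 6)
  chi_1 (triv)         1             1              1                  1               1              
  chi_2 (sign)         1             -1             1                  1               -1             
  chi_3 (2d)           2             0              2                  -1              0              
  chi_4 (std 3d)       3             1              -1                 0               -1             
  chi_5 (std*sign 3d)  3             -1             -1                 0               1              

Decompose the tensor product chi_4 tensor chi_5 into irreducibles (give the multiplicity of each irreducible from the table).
chi_4 tensor chi_5 = chi_2 + chi_3 + chi_4 + chi_5 (all other irreducibles have multiplicity 0).

Working: The character of a tensor product is the pointwise product (chi_4 * chi_5)(C) = chi_4(C) * chi_5(C):
  {e}: (3)*(3), (ab): (1)*(-1), (ab)(cd): (-1)*(-1), (abc): (0)*(0), (abcd): (-1)*(1)
so (chi_4 * chi_5) takes values
  {e} -> 9, (ab) -> -1, (ab)(cd) -> 1, (abc) -> 0, (abcd) -> -1.
Now take the inner product of this character with each irreducible chi from the table, <chi_4*chi_5, chi> = (1/24) sum_C |C| (chi_4*chi_5)(C) conj(chi(C)):
  <chi_4*chi_5, chi_1> = (1/24)[1*(9)*conj(1) + 6*(-1)*conj(1) + 3*(1)*conj(1) + 8*(0)*conj(1) + 6*(-1)*conj(1)]
      = (1/24)[(9) + (-6) + (3) + (0) + (-6)] = 0/24 = 0
  <chi_4*chi_5, chi_2> = (1/24)[1*(9)*conj(1) + 6*(-1)*conj(-1) + 3*(1)*conj(1) + 8*(0)*conj(1) + 6*(-1)*conj(-1)]
      = (1/24)[(9) + (6) + (3) + (0) + (6)] = 24/24 = 1
  <chi_4*chi_5, chi_3> = (1/24)[1*(9)*conj(2) + 6*(-1)*conj(0) + 3*(1)*conj(2) + 8*(0)*conj(-1) + 6*(-1)*conj(0)]
      = (1/24)[(18) + (0) + (6) + (0) + (0)] = 24/24 = 1
  <chi_4*chi_5, chi_4> = (1/24)[1*(9)*conj(3) + 6*(-1)*conj(1) + 3*(1)*conj(-1) + 8*(0)*conj(0) + 6*(-1)*conj(-1)]
      = (1/24)[(27) + (-6) + (-3) + (0) + (6)] = 24/24 = 1
  <chi_4*chi_5, chi_5> = (1/24)[1*(9)*conj(3) + 6*(-1)*conj(-1) + 3*(1)*conj(-1) + 8*(0)*conj(0) + 6*(-1)*conj(1)]
      = (1/24)[(27) + (6) + (-3) + (0) + (-6)] = 24/24 = 1
Hence the multiplicities are chi_2: 1, chi_3: 1, chi_4: 1, chi_5: 1. Dimension check: dim(chi_4)*dim(chi_5) = 3*3 = 9 and sum (mult * dim) = 1*1 + 1*2 + 1*3 + 1*3 = 9.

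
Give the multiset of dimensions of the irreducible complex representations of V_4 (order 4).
Dimensions: 1, 1, 1, 1

Solution. There are 4 irreducibles (= number of conjugacy classes). Their dimensions d_i satisfy sum d_i^2 = |G| = 4: 1 + 1 + 1 + 1 = 4.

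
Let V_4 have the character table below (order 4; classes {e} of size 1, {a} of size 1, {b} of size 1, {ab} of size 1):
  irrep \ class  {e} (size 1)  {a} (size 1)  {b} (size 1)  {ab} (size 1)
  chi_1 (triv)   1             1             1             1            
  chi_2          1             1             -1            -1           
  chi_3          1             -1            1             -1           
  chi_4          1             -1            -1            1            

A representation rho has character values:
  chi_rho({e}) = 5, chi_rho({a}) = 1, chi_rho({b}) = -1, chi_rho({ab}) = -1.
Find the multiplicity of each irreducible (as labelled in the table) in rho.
Multiplicities: chi_1: 1, chi_2: 2, chi_3: 1, chi_4: 1.

Use <chi_rho, chi> = (1/|G|) sum_C |C| * chi_rho(C) * conj(chi(C)) with |G| = 4 for each irreducible chi in the table:
  <chi_rho, chi_1> = (1/4)[1*(5)*conj(1) + 1*(1)*conj(1) + 1*(-1)*conj(1) + 1*(-1)*conj(1)]
      = (1/4)[(5) + (1) + (-1) + (-1)] = 4/4 = 1
  <chi_rho, chi_2> = (1/4)[1*(5)*conj(1) + 1*(1)*conj(1) + 1*(-1)*conj(-1) + 1*(-1)*conj(-1)]
      = (1/4)[(5) + (1) + (1) + (1)] = 8/4 = 2
  <chi_rho, chi_3> = (1/4)[1*(5)*conj(1) + 1*(1)*conj(-1) + 1*(-1)*conj(1) + 1*(-1)*conj(-1)]
      = (1/4)[(5) + (-1) + (-1) + (1)] = 4/4 = 1
  <chi_rho, chi_4> = (1/4)[1*(5)*conj(1) + 1*(1)*conj(-1) + 1*(-1)*conj(-1) + 1*(-1)*conj(1)]
      = (1/4)[(5) + (-1) + (1) + (-1)] = 4/4 = 1
Dimension check: dim(rho) = sum (mult * dim) = 1*1 + 2*1 + 1*1 + 1*1 = 5 = chi_rho(e) = 5.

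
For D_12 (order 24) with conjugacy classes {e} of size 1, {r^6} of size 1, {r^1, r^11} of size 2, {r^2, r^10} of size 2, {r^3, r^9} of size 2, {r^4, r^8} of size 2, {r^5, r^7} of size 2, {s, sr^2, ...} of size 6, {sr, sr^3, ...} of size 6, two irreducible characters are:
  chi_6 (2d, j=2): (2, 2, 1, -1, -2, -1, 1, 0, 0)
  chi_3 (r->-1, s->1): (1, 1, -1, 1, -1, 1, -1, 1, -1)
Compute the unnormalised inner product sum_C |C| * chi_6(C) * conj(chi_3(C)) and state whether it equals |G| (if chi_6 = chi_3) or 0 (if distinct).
Sum = 0; so <chi_6, chi_3> = 0 (distinct irreducibles are orthogonal).

Working: Compute term by term over conjugacy classes (|C| * chi_6(C) * conj(chi_3(C))):
  1*(2)*conj(1) + 1*(2)*conj(1) + 2*(1)*conj(-1) + 2*(-1)*conj(1) + 2*(-2)*conj(-1) + 2*(-1)*conj(1) + 2*(1)*conj(-1) + 6*(0)*conj(1) + 6*(0)*conj(-1)
  = (2) + (2) + (-2) + (-2) + (4) + (-2) + (-2) + (0) + (0)
  = 0.
Dividing by |G| = 24 gives 0/24 = 0, matching the row-orthogonality relation <chi_6, chi_3> = [chi_6 = chi_3].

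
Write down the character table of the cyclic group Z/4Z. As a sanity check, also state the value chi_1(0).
Character table of Z/4Z (irreps indexed chi_0,...,chi_3 with chi_k(m) = zeta_4^(k*m), zeta_4 = exp(2*pi*i/4)):
  irrep \ class  {0} (size 1)  {1} (size 1)  {2} (size 1)  {3} (size 1)
  chi_0          1             1             1             1           
  chi_1          1             I             -1            -I          
  chi_2          1             -1            1             -1          
  chi_3          1             -I            -1            I           

Spot check: chi_1(0) = zeta_4^(1*0) = zeta_4^0 = 1.

Justification: Z/4Z is abelian, so all 4 irreducible complex representations are 1-dimensional. They are given by chi_k(m) = zeta_4^(k*m) for k = 0,...,3. Row orthogonality: sum_m chi_k(m) conj(chi_l(m)) = 4 * [k = l].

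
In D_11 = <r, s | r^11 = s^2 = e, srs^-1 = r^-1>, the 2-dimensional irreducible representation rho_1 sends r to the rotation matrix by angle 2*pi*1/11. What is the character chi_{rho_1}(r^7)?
chi_{rho_1}(r^7) = 2*cos(2*pi*1*7/11) = -2*cos(3*pi/11)

Details: rho_1(r^7) is rotation by angle 2*pi*1*7/11, whose trace is 2*cos(2*pi*1*7/11) = -2*cos(3*pi/11).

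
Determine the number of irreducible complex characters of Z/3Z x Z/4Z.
12

Why: The number of irreducible complex representations of a finite group equals its number of conjugacy classes. Z/3Z x Z/4Z is abelian of order 12, so every element is its own conjugacy class: 12 classes, so Z/3Z x Z/4Z (order 12) has exactly 12 irreducible complex representations.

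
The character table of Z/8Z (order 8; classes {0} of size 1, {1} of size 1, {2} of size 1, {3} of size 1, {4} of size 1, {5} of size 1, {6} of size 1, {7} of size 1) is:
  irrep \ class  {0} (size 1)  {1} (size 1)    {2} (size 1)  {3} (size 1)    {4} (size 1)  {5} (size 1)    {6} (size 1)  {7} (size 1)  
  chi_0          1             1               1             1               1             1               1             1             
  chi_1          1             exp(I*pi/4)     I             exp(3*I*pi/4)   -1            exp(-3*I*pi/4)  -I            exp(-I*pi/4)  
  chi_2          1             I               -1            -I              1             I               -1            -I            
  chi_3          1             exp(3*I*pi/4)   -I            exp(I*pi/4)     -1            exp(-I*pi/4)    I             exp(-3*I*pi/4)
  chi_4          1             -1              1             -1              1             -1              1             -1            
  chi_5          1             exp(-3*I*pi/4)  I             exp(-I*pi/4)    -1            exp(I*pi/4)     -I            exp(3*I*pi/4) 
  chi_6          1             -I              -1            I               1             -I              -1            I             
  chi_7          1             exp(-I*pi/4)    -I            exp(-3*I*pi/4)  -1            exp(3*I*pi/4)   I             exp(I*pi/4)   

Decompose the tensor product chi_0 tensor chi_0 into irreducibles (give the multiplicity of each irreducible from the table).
chi_0 tensor chi_0 = chi_0 (all other irreducibles have multiplicity 0).

The character of a tensor product is the pointwise product (chi_0 * chi_0)(C) = chi_0(C) * chi_0(C):
  {0}: (1)*(1), {1}: (1)*(1), {2}: (1)*(1), {3}: (1)*(1), {4}: (1)*(1), {5}: (1)*(1), {6}: (1)*(1), {7}: (1)*(1)
so (chi_0 * chi_0) takes values
  {0} -> 1, {1} -> 1, {2} -> 1, {3} -> 1, {4} -> 1, {5} -> 1, {6} -> 1, {7} -> 1.
Now take the inner product of this character with each irreducible chi from the table, <chi_0*chi_0, chi> = (1/8) sum_C |C| (chi_0*chi_0)(C) conj(chi(C)):
  <chi_0*chi_0, chi_0> = (1/8)[1*(1)*conj(1) + 1*(1)*conj(1) + 1*(1)*conj(1) + 1*(1)*conj(1) + 1*(1)*conj(1) + 1*(1)*conj(1) + 1*(1)*conj(1) + 1*(1)*conj(1)]
      = (1/8)[(1) + (1) + (1) + (1) + (1) + (1) + (1) + (1)] = 8/8 = 1
  <chi_0*chi_0, chi_1> = (1/8)[1*(1)*conj(1) + 1*(1)*conj(exp(I*pi/4)) + 1*(1)*conj(I) + 1*(1)*conj(exp(3*I*pi/4)) + 1*(1)*conj(-1) + 1*(1)*conj(exp(-3*I*pi/4)) + 1*(1)*conj(-I) + 1*(1)*conj(exp(-I*pi/4))]
      = (1/8)[(1) + (exp(-I*pi/4)) + (-I) + (exp(-3*I*pi/4)) + (-1) + (exp(3*I*pi/4)) + (I) + (exp(I*pi/4))] = 0/8 = 0
  <chi_0*chi_0, chi_2> = (1/8)[1*(1)*conj(1) + 1*(1)*conj(I) + 1*(1)*conj(-1) + 1*(1)*conj(-I) + 1*(1)*conj(1) + 1*(1)*conj(I) + 1*(1)*conj(-1) + 1*(1)*conj(-I)]
      = (1/8)[(1) + (-I) + (-1) + (I) + (1) + (-I) + (-1) + (I)] = 0/8 = 0
  <chi_0*chi_0, chi_3> = (1/8)[1*(1)*conj(1) + 1*(1)*conj(exp(3*I*pi/4)) + 1*(1)*conj(-I) + 1*(1)*conj(exp(I*pi/4)) + 1*(1)*conj(-1) + 1*(1)*conj(exp(-I*pi/4)) + 1*(1)*conj(I) + 1*(1)*conj(exp(-3*I*pi/4))]
      = (1/8)[(1) + (exp(-3*I*pi/4)) + (I) + (exp(-I*pi/4)) + (-1) + (exp(I*pi/4)) + (-I) + (exp(3*I*pi/4))] = 0/8 = 0
  <chi_0*chi_0, chi_4> = (1/8)[1*(1)*conj(1) + 1*(1)*conj(-1) + 1*(1)*conj(1) + 1*(1)*conj(-1) + 1*(1)*conj(1) + 1*(1)*conj(-1) + 1*(1)*conj(1) + 1*(1)*conj(-1)]
      = (1/8)[(1) + (-1) + (1) + (-1) + (1) + (-1) + (1) + (-1)] = 0/8 = 0
  <chi_0*chi_0, chi_5> = (1/8)[1*(1)*conj(1) + 1*(1)*conj(exp(-3*I*pi/4)) + 1*(1)*conj(I) + 1*(1)*conj(exp(-I*pi/4)) + 1*(1)*conj(-1) + 1*(1)*conj(exp(I*pi/4)) + 1*(1)*conj(-I) + 1*(1)*conj(exp(3*I*pi/4))]
      = (1/8)[(1) + (exp(3*I*pi/4)) + (-I) + (exp(I*pi/4)) + (-1) + (exp(-I*pi/4)) + (I) + (exp(-3*I*pi/4))] = 0/8 = 0
  <chi_0*chi_0, chi_6> = (1/8)[1*(1)*conj(1) + 1*(1)*conj(-I) + 1*(1)*conj(-1) + 1*(1)*conj(I) + 1*(1)*conj(1) + 1*(1)*conj(-I) + 1*(1)*conj(-1) + 1*(1)*conj(I)]
      = (1/8)[(1) + (I) + (-1) + (-I) + (1) + (I) + (-1) + (-I)] = 0/8 = 0
  <chi_0*chi_0, chi_7> = (1/8)[1*(1)*conj(1) + 1*(1)*conj(exp(-I*pi/4)) + 1*(1)*conj(-I) + 1*(1)*conj(exp(-3*I*pi/4)) + 1*(1)*conj(-1) + 1*(1)*conj(exp(3*I*pi/4)) + 1*(1)*conj(I) + 1*(1)*conj(exp(I*pi/4))]
      = (1/8)[(1) + (exp(I*pi/4)) + (I) + (exp(3*I*pi/4)) + (-1) + (exp(-3*I*pi/4)) + (-I) + (exp(-I*pi/4))] = 0/8 = 0
(Exp terms are combined using exp(i*s)*conj(exp(i*t)) = exp(i*(s-t)), and sums of them are collapsed using the identity that for every m > 1 the m distinct m-th roots of unity sum to 0, e.g. 1 + exp(2*I*pi/3) + exp(-2*I*pi/3) = 0.)
Hence the multiplicities are chi_0: 1. Dimension check: dim(chi_0)*dim(chi_0) = 1*1 = 1 and sum (mult * dim) = 1*1 = 1.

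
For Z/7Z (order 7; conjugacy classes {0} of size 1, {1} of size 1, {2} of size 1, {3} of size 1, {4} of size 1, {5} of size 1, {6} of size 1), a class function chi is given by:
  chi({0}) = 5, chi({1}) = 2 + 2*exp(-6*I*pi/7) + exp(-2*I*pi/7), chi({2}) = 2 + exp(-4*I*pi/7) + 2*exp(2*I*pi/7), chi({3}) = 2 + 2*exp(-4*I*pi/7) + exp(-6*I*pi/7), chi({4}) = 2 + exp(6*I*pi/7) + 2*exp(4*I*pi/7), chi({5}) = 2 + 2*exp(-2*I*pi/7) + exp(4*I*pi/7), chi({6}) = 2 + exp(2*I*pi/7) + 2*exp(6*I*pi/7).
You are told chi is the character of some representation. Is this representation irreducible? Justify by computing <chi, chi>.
Not irreducible (reducible): <chi, chi> = 9 > 1.

Derivation: <chi, chi> = (1/|G|) sum_C |C| * |chi(C)|^2 = (1/7)[1*|5|^2 + 1*|2 + 2*exp(-6*I*pi/7) + exp(-2*I*pi/7)|^2 + 1*|2 + exp(-4*I*pi/7) + 2*exp(2*I*pi/7)|^2 + 1*|2 + 2*exp(-4*I*pi/7) + exp(-6*I*pi/7)|^2 + 1*|2 + exp(6*I*pi/7) + 2*exp(4*I*pi/7)|^2 + 1*|2 + 2*exp(-2*I*pi/7) + exp(4*I*pi/7)|^2 + 1*|2 + exp(2*I*pi/7) + 2*exp(6*I*pi/7)|^2]
  = (1/7)[(25) + (9 + 2*exp(-4*I*pi/7) + 4*exp(-6*I*pi/7) + 2*exp(-2*I*pi/7) + 2*exp(2*I*pi/7) + 4*exp(6*I*pi/7) + 2*exp(4*I*pi/7)) + (9 + 4*exp(-2*I*pi/7) + 2*exp(-4*I*pi/7) + 2*exp(-6*I*pi/7) + 2*exp(6*I*pi/7) + 2*exp(4*I*pi/7) + 4*exp(2*I*pi/7)) + (9 + 4*exp(-4*I*pi/7) + 2*exp(-2*I*pi/7) + 2*exp(-6*I*pi/7) + 2*exp(6*I*pi/7) + 2*exp(2*I*pi/7) + 4*exp(4*I*pi/7)) + (9 + 4*exp(-4*I*pi/7) + 2*exp(-2*I*pi/7) + 2*exp(-6*I*pi/7) + 2*exp(6*I*pi/7) + 2*exp(2*I*pi/7) + 4*exp(4*I*pi/7)) + (9 + 4*exp(-2*I*pi/7) + 2*exp(-4*I*pi/7) + 2*exp(-6*I*pi/7) + 2*exp(6*I*pi/7) + 2*exp(4*I*pi/7) + 4*exp(2*I*pi/7)) + (9 + 2*exp(-4*I*pi/7) + 4*exp(-6*I*pi/7) + 2*exp(-2*I*pi/7) + 2*exp(2*I*pi/7) + 4*exp(6*I*pi/7) + 2*exp(4*I*pi/7))] = 63/7 = 9.
(Exp terms are combined using exp(i*s)*conj(exp(i*t)) = exp(i*(s-t)), and sums of them are collapsed using the identity that for every m > 1 the m distinct m-th roots of unity sum to 0, e.g. 1 + exp(2*I*pi/3) + exp(-2*I*pi/3) = 0.)
A character is irreducible iff <chi, chi> = 1, so this representation is reducible.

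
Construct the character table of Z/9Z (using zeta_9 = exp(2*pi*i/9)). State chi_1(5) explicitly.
Character table of Z/9Z (irreps indexed chi_0,...,chi_8 with chi_k(m) = zeta_9^(k*m), zeta_9 = exp(2*pi*i/9)):
  irrep \ class  {0} (size 1)  {1} (size 1)    {2} (size 1)    {3} (size 1)    {4} (size 1)    {5} (size 1)    {6} (size 1)    {7} (size 1)    {8} (size 1)  
  chi_0          1             1               1               1               1               1               1               1               1             
  chi_1          1             exp(2*I*pi/9)   exp(4*I*pi/9)   exp(2*I*pi/3)   exp(8*I*pi/9)   exp(-8*I*pi/9)  exp(-2*I*pi/3)  exp(-4*I*pi/9)  exp(-2*I*pi/9)
  chi_2          1             exp(4*I*pi/9)   exp(8*I*pi/9)   exp(-2*I*pi/3)  exp(-2*I*pi/9)  exp(2*I*pi/9)   exp(2*I*pi/3)   exp(-8*I*pi/9)  exp(-4*I*pi/9)
  chi_3          1             exp(2*I*pi/3)   exp(-2*I*pi/3)  1               exp(2*I*pi/3)   exp(-2*I*pi/3)  1               exp(2*I*pi/3)   exp(-2*I*pi/3)
  chi_4          1             exp(8*I*pi/9)   exp(-2*I*pi/9)  exp(2*I*pi/3)   exp(-4*I*pi/9)  exp(4*I*pi/9)   exp(-2*I*pi/3)  exp(2*I*pi/9)   exp(-8*I*pi/9)
  chi_5          1             exp(-8*I*pi/9)  exp(2*I*pi/9)   exp(-2*I*pi/3)  exp(4*I*pi/9)   exp(-4*I*pi/9)  exp(2*I*pi/3)   exp(-2*I*pi/9)  exp(8*I*pi/9) 
  chi_6          1             exp(-2*I*pi/3)  exp(2*I*pi/3)   1               exp(-2*I*pi/3)  exp(2*I*pi/3)   1               exp(-2*I*pi/3)  exp(2*I*pi/3) 
  chi_7          1             exp(-4*I*pi/9)  exp(-8*I*pi/9)  exp(2*I*pi/3)   exp(2*I*pi/9)   exp(-2*I*pi/9)  exp(-2*I*pi/3)  exp(8*I*pi/9)   exp(4*I*pi/9) 
  chi_8          1             exp(-2*I*pi/9)  exp(-4*I*pi/9)  exp(-2*I*pi/3)  exp(-8*I*pi/9)  exp(8*I*pi/9)   exp(2*I*pi/3)   exp(4*I*pi/9)   exp(2*I*pi/9) 

Spot check: chi_1(5) = zeta_9^(1*5) = zeta_9^5 = exp(-8*I*pi/9).

Details: Z/9Z is abelian, so all 9 irreducible complex representations are 1-dimensional. They are given by chi_k(m) = zeta_9^(k*m) for k = 0,...,8. Row orthogonality: sum_m chi_k(m) conj(chi_l(m)) = 9 * [k = l].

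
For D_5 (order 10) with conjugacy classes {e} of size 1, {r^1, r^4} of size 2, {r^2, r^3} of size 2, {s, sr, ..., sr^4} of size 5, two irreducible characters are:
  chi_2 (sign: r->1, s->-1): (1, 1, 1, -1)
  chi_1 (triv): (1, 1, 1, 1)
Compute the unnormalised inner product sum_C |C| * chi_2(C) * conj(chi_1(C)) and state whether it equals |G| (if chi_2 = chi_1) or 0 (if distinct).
Sum = 0; so <chi_2, chi_1> = 0 (distinct irreducibles are orthogonal).

Solution. Compute term by term over conjugacy classes (|C| * chi_2(C) * conj(chi_1(C))):
  1*(1)*conj(1) + 2*(1)*conj(1) + 2*(1)*conj(1) + 5*(-1)*conj(1)
  = (1) + (2) + (2) + (-5)
  = 0.
Dividing by |G| = 10 gives 0/10 = 0, matching the row-orthogonality relation <chi_2, chi_1> = [chi_2 = chi_1].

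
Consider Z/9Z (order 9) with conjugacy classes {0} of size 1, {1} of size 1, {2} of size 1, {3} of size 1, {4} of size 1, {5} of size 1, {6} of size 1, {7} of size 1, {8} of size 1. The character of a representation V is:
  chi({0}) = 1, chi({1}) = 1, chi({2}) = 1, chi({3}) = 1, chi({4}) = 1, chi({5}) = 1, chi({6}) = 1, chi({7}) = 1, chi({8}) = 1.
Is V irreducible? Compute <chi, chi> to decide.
Irreducible: <chi, chi> = 1.

Justification: <chi, chi> = (1/|G|) sum_C |C| * |chi(C)|^2 = (1/9)[1*|1|^2 + 1*|1|^2 + 1*|1|^2 + 1*|1|^2 + 1*|1|^2 + 1*|1|^2 + 1*|1|^2 + 1*|1|^2 + 1*|1|^2]
  = (1/9)[(1) + (1) + (1) + (1) + (1) + (1) + (1) + (1) + (1)] = 9/9 = 1.
(Exp terms are combined using exp(i*s)*conj(exp(i*t)) = exp(i*(s-t)), and sums of them are collapsed using the identity that for every m > 1 the m distinct m-th roots of unity sum to 0, e.g. 1 + exp(2*I*pi/3) + exp(-2*I*pi/3) = 0.)
A character is irreducible iff <chi, chi> = 1, so this representation is irreducible.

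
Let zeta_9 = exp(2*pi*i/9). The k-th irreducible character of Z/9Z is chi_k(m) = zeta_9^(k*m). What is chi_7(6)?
chi_7(6) = zeta_9^42 = exp(-2*I*pi/3)

Justification: chi_7(6) = zeta_9^(7*6) = zeta_9^42. Since zeta_9^9 = 1, this equals zeta_9^6 = exp(2*pi*i*6/9) = exp(-2*I*pi/3).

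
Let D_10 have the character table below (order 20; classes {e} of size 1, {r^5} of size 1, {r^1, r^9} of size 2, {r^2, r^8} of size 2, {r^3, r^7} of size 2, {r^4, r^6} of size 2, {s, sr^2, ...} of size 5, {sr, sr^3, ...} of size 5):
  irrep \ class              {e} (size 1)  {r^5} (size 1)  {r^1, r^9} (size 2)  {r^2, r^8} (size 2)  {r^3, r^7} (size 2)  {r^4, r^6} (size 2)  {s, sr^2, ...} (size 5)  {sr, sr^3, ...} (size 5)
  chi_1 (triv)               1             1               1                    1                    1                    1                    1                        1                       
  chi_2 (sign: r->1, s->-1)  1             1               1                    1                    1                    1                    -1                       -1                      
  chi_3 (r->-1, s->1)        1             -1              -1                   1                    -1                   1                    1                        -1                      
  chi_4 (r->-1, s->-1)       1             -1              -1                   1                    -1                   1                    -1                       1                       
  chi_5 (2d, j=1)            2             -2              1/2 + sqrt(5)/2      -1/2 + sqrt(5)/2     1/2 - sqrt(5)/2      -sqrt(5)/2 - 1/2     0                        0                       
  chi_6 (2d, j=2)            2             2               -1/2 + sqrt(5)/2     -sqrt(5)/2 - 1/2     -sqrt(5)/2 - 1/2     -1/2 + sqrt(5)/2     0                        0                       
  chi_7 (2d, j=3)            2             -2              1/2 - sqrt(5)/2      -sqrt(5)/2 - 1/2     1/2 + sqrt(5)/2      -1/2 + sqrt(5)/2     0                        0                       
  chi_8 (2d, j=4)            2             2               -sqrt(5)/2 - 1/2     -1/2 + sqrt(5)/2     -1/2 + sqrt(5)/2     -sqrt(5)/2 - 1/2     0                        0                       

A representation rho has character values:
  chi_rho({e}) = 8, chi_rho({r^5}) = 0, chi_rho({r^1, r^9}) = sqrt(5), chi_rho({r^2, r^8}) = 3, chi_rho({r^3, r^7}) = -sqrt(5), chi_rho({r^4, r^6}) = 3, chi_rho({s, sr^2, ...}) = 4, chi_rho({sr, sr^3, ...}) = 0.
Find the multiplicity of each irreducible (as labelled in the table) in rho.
Multiplicities: chi_1: 2, chi_2: 0, chi_3: 2, chi_4: 0, chi_5: 1, chi_6: 1, chi_7: 0, chi_8: 0.

Derivation: Use <chi_rho, chi> = (1/|G|) sum_C |C| * chi_rho(C) * conj(chi(C)) with |G| = 20 for each irreducible chi in the table:
  <chi_rho, chi_1> = (1/20)[1*(8)*conj(1) + 1*(0)*conj(1) + 2*(sqrt(5))*conj(1) + 2*(3)*conj(1) + 2*(-sqrt(5))*conj(1) + 2*(3)*conj(1) + 5*(4)*conj(1) + 5*(0)*conj(1)]
      = (1/20)[(8) + (0) + (2*sqrt(5)) + (6) + (-2*sqrt(5)) + (6) + (20) + (0)] = 40/20 = 2
  <chi_rho, chi_2> = (1/20)[1*(8)*conj(1) + 1*(0)*conj(1) + 2*(sqrt(5))*conj(1) + 2*(3)*conj(1) + 2*(-sqrt(5))*conj(1) + 2*(3)*conj(1) + 5*(4)*conj(-1) + 5*(0)*conj(-1)]
      = (1/20)[(8) + (0) + (2*sqrt(5)) + (6) + (-2*sqrt(5)) + (6) + (-20) + (0)] = 0/20 = 0
  <chi_rho, chi_3> = (1/20)[1*(8)*conj(1) + 1*(0)*conj(-1) + 2*(sqrt(5))*conj(-1) + 2*(3)*conj(1) + 2*(-sqrt(5))*conj(-1) + 2*(3)*conj(1) + 5*(4)*conj(1) + 5*(0)*conj(-1)]
      = (1/20)[(8) + (0) + (-2*sqrt(5)) + (6) + (2*sqrt(5)) + (6) + (20) + (0)] = 40/20 = 2
  <chi_rho, chi_4> = (1/20)[1*(8)*conj(1) + 1*(0)*conj(-1) + 2*(sqrt(5))*conj(-1) + 2*(3)*conj(1) + 2*(-sqrt(5))*conj(-1) + 2*(3)*conj(1) + 5*(4)*conj(-1) + 5*(0)*conj(1)]
      = (1/20)[(8) + (0) + (-2*sqrt(5)) + (6) + (2*sqrt(5)) + (6) + (-20) + (0)] = 0/20 = 0
  <chi_rho, chi_5> = (1/20)[1*(8)*conj(2) + 1*(0)*conj(-2) + 2*(sqrt(5))*conj(1/2 + sqrt(5)/2) + 2*(3)*conj(-1/2 + sqrt(5)/2) + 2*(-sqrt(5))*conj(1/2 - sqrt(5)/2) + 2*(3)*conj(-sqrt(5)/2 - 1/2) + 5*(4)*conj(0) + 5*(0)*conj(0)]
      = (1/20)[(16) + (0) + (sqrt(5) + 5) + (-3 + 3*sqrt(5)) + (5 - sqrt(5)) + (-3*sqrt(5) - 3) + (0) + (0)] = 20/20 = 1
  <chi_rho, chi_6> = (1/20)[1*(8)*conj(2) + 1*(0)*conj(2) + 2*(sqrt(5))*conj(-1/2 + sqrt(5)/2) + 2*(3)*conj(-sqrt(5)/2 - 1/2) + 2*(-sqrt(5))*conj(-sqrt(5)/2 - 1/2) + 2*(3)*conj(-1/2 + sqrt(5)/2) + 5*(4)*conj(0) + 5*(0)*conj(0)]
      = (1/20)[(16) + (0) + (5 - sqrt(5)) + (-3*sqrt(5) - 3) + (sqrt(5) + 5) + (-3 + 3*sqrt(5)) + (0) + (0)] = 20/20 = 1
  <chi_rho, chi_7> = (1/20)[1*(8)*conj(2) + 1*(0)*conj(-2) + 2*(sqrt(5))*conj(1/2 - sqrt(5)/2) + 2*(3)*conj(-sqrt(5)/2 - 1/2) + 2*(-sqrt(5))*conj(1/2 + sqrt(5)/2) + 2*(3)*conj(-1/2 + sqrt(5)/2) + 5*(4)*conj(0) + 5*(0)*conj(0)]
      = (1/20)[(16) + (0) + (-5 + sqrt(5)) + (-3*sqrt(5) - 3) + (-5 - sqrt(5)) + (-3 + 3*sqrt(5)) + (0) + (0)] = 0/20 = 0
  <chi_rho, chi_8> = (1/20)[1*(8)*conj(2) + 1*(0)*conj(2) + 2*(sqrt(5))*conj(-sqrt(5)/2 - 1/2) + 2*(3)*conj(-1/2 + sqrt(5)/2) + 2*(-sqrt(5))*conj(-1/2 + sqrt(5)/2) + 2*(3)*conj(-sqrt(5)/2 - 1/2) + 5*(4)*conj(0) + 5*(0)*conj(0)]
      = (1/20)[(16) + (0) + (-5 - sqrt(5)) + (-3 + 3*sqrt(5)) + (-5 + sqrt(5)) + (-3*sqrt(5) - 3) + (0) + (0)] = 0/20 = 0
Dimension check: dim(rho) = sum (mult * dim) = 2*1 + 0*1 + 2*1 + 0*1 + 1*2 + 1*2 + 0*2 + 0*2 = 8 = chi_rho(e) = 8.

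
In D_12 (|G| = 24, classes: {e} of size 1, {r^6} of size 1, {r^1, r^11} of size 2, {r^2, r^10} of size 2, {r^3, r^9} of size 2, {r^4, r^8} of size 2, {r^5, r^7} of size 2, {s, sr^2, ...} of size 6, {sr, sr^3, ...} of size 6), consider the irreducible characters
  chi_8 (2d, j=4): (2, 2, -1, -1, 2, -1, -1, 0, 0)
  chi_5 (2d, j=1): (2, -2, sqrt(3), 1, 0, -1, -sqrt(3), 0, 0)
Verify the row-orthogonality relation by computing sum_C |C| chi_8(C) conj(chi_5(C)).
Sum = 0; so <chi_8, chi_5> = 0 (distinct irreducibles are orthogonal).

Solution. Compute term by term over conjugacy classes (|C| * chi_8(C) * conj(chi_5(C))):
  1*(2)*conj(2) + 1*(2)*conj(-2) + 2*(-1)*conj(sqrt(3)) + 2*(-1)*conj(1) + 2*(2)*conj(0) + 2*(-1)*conj(-1) + 2*(-1)*conj(-sqrt(3)) + 6*(0)*conj(0) + 6*(0)*conj(0)
  = (4) + (-4) + (-2*sqrt(3)) + (-2) + (0) + (2) + (2*sqrt(3)) + (0) + (0)
  = 0.
Dividing by |G| = 24 gives 0/24 = 0, matching the row-orthogonality relation <chi_8, chi_5> = [chi_8 = chi_5].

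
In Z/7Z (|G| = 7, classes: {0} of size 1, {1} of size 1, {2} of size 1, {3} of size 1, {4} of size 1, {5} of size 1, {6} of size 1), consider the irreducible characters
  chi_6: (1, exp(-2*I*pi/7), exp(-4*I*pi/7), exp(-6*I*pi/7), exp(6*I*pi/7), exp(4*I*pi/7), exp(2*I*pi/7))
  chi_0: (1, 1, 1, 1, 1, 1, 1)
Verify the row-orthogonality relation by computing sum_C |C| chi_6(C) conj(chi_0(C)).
Sum = 0; so <chi_6, chi_0> = 0 (distinct irreducibles are orthogonal).

Details: Compute term by term over conjugacy classes (|C| * chi_6(C) * conj(chi_0(C))):
  1*(1)*conj(1) + 1*(exp(-2*I*pi/7))*conj(1) + 1*(exp(-4*I*pi/7))*conj(1) + 1*(exp(-6*I*pi/7))*conj(1) + 1*(exp(6*I*pi/7))*conj(1) + 1*(exp(4*I*pi/7))*conj(1) + 1*(exp(2*I*pi/7))*conj(1)
  = (1) + (exp(-2*I*pi/7)) + (exp(-4*I*pi/7)) + (exp(-6*I*pi/7)) + (exp(6*I*pi/7)) + (exp(4*I*pi/7)) + (exp(2*I*pi/7))
  = 0.
(Exp terms are combined using exp(i*s)*conj(exp(i*t)) = exp(i*(s-t)), and sums of them are collapsed using the identity that for every m > 1 the m distinct m-th roots of unity sum to 0, e.g. 1 + exp(2*I*pi/3) + exp(-2*I*pi/3) = 0.)
Dividing by |G| = 7 gives 0/7 = 0, matching the row-orthogonality relation <chi_6, chi_0> = [chi_6 = chi_0].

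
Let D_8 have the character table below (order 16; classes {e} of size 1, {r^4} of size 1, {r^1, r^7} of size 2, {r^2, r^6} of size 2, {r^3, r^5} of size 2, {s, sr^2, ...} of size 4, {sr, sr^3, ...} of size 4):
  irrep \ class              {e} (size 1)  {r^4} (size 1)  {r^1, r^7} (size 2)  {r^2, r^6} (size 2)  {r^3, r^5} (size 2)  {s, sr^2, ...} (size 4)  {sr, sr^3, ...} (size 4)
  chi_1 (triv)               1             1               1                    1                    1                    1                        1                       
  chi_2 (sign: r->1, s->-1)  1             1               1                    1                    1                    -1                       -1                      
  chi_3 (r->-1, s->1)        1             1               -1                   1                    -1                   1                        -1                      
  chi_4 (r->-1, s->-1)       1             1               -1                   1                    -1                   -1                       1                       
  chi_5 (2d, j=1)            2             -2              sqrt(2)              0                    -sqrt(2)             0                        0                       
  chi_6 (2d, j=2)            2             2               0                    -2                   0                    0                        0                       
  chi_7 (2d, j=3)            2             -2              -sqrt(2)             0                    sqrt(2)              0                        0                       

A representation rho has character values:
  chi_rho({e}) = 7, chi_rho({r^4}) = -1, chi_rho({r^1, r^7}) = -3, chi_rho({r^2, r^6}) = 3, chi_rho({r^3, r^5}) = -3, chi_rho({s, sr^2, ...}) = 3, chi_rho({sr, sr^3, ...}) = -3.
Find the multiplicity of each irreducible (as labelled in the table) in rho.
Multiplicities: chi_1: 0, chi_2: 0, chi_3: 3, chi_4: 0, chi_5: 1, chi_6: 0, chi_7: 1.

Justification: Use <chi_rho, chi> = (1/|G|) sum_C |C| * chi_rho(C) * conj(chi(C)) with |G| = 16 for each irreducible chi in the table:
  <chi_rho, chi_1> = (1/16)[1*(7)*conj(1) + 1*(-1)*conj(1) + 2*(-3)*conj(1) + 2*(3)*conj(1) + 2*(-3)*conj(1) + 4*(3)*conj(1) + 4*(-3)*conj(1)]
      = (1/16)[(7) + (-1) + (-6) + (6) + (-6) + (12) + (-12)] = 0/16 = 0
  <chi_rho, chi_2> = (1/16)[1*(7)*conj(1) + 1*(-1)*conj(1) + 2*(-3)*conj(1) + 2*(3)*conj(1) + 2*(-3)*conj(1) + 4*(3)*conj(-1) + 4*(-3)*conj(-1)]
      = (1/16)[(7) + (-1) + (-6) + (6) + (-6) + (-12) + (12)] = 0/16 = 0
  <chi_rho, chi_3> = (1/16)[1*(7)*conj(1) + 1*(-1)*conj(1) + 2*(-3)*conj(-1) + 2*(3)*conj(1) + 2*(-3)*conj(-1) + 4*(3)*conj(1) + 4*(-3)*conj(-1)]
      = (1/16)[(7) + (-1) + (6) + (6) + (6) + (12) + (12)] = 48/16 = 3
  <chi_rho, chi_4> = (1/16)[1*(7)*conj(1) + 1*(-1)*conj(1) + 2*(-3)*conj(-1) + 2*(3)*conj(1) + 2*(-3)*conj(-1) + 4*(3)*conj(-1) + 4*(-3)*conj(1)]
      = (1/16)[(7) + (-1) + (6) + (6) + (6) + (-12) + (-12)] = 0/16 = 0
  <chi_rho, chi_5> = (1/16)[1*(7)*conj(2) + 1*(-1)*conj(-2) + 2*(-3)*conj(sqrt(2)) + 2*(3)*conj(0) + 2*(-3)*conj(-sqrt(2)) + 4*(3)*conj(0) + 4*(-3)*conj(0)]
      = (1/16)[(14) + (2) + (-6*sqrt(2)) + (0) + (6*sqrt(2)) + (0) + (0)] = 16/16 = 1
  <chi_rho, chi_6> = (1/16)[1*(7)*conj(2) + 1*(-1)*conj(2) + 2*(-3)*conj(0) + 2*(3)*conj(-2) + 2*(-3)*conj(0) + 4*(3)*conj(0) + 4*(-3)*conj(0)]
      = (1/16)[(14) + (-2) + (0) + (-12) + (0) + (0) + (0)] = 0/16 = 0
  <chi_rho, chi_7> = (1/16)[1*(7)*conj(2) + 1*(-1)*conj(-2) + 2*(-3)*conj(-sqrt(2)) + 2*(3)*conj(0) + 2*(-3)*conj(sqrt(2)) + 4*(3)*conj(0) + 4*(-3)*conj(0)]
      = (1/16)[(14) + (2) + (6*sqrt(2)) + (0) + (-6*sqrt(2)) + (0) + (0)] = 16/16 = 1
Dimension check: dim(rho) = sum (mult * dim) = 0*1 + 0*1 + 3*1 + 0*1 + 1*2 + 0*2 + 1*2 = 7 = chi_rho(e) = 7.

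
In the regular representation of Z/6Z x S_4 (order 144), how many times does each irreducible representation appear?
Each irreducible V_i of dimension d_i appears with multiplicity d_i, i.e. rho_reg = (direct sum over all irreducibles V_i) d_i V_i. The irreducible dimensions for Z/6Z x S_4 are 1, 1, 1, 1, 1, 1, 1, 1, 1, 1, 1, 1, 2, 2, 2, 2, 2, 2, 3, 3, 3, 3, 3, 3, 3, 3, 3, 3, 3, 3: 12 irreducibles of dimension 1, each with multiplicity 1; 6 irreducibles of dimension 2, each with multiplicity 2; 12 irreducibles of dimension 3, each with multiplicity 3. Total dimension 12*1*1 + 6*2*2 + 12*3*3 = 144 = |G|.

Proof sketch: General theorem: in the regular representation of a finite group G, each irreducible appears with multiplicity equal to its dimension. Check: dim(rho_reg) = sum d_i^2 = 1 + 1 + 1 + 1 + 1 + 1 + 1 + 1 + 1 + 1 + 1 + 1 + 4 + 4 + 4 + 4 + 4 + 4 + 9 + 9 + 9 + 9 + 9 + 9 + 9 + 9 + 9 + 9 + 9 + 9 = 144 = |G|.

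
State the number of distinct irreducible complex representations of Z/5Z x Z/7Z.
35

Working: The number of irreducible complex representations of a finite group equals its number of conjugacy classes. Z/5Z x Z/7Z is abelian of order 35, so every element is its own conjugacy class: 35 classes, so Z/5Z x Z/7Z (order 35) has exactly 35 irreducible complex representations.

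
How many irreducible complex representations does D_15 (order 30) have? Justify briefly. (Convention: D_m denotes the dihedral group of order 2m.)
9

Reasoning: The number of irreducible complex representations of a finite group equals its number of conjugacy classes. D_15 has 9 conjugacy classes ((n+3)/2 for n odd), so D_15 (order 30) has exactly 9 irreducible complex representations.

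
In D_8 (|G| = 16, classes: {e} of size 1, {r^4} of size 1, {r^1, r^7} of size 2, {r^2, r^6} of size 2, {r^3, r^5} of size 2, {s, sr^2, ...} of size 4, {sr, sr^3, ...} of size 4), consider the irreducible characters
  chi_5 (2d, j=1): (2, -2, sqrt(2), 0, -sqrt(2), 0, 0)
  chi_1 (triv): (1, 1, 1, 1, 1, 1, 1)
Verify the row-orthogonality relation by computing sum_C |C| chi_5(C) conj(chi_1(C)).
Sum = 0; so <chi_5, chi_1> = 0 (distinct irreducibles are orthogonal).

Explanation: Compute term by term over conjugacy classes (|C| * chi_5(C) * conj(chi_1(C))):
  1*(2)*conj(1) + 1*(-2)*conj(1) + 2*(sqrt(2))*conj(1) + 2*(0)*conj(1) + 2*(-sqrt(2))*conj(1) + 4*(0)*conj(1) + 4*(0)*conj(1)
  = (2) + (-2) + (2*sqrt(2)) + (0) + (-2*sqrt(2)) + (0) + (0)
  = 0.
Dividing by |G| = 16 gives 0/16 = 0, matching the row-orthogonality relation <chi_5, chi_1> = [chi_5 = chi_1].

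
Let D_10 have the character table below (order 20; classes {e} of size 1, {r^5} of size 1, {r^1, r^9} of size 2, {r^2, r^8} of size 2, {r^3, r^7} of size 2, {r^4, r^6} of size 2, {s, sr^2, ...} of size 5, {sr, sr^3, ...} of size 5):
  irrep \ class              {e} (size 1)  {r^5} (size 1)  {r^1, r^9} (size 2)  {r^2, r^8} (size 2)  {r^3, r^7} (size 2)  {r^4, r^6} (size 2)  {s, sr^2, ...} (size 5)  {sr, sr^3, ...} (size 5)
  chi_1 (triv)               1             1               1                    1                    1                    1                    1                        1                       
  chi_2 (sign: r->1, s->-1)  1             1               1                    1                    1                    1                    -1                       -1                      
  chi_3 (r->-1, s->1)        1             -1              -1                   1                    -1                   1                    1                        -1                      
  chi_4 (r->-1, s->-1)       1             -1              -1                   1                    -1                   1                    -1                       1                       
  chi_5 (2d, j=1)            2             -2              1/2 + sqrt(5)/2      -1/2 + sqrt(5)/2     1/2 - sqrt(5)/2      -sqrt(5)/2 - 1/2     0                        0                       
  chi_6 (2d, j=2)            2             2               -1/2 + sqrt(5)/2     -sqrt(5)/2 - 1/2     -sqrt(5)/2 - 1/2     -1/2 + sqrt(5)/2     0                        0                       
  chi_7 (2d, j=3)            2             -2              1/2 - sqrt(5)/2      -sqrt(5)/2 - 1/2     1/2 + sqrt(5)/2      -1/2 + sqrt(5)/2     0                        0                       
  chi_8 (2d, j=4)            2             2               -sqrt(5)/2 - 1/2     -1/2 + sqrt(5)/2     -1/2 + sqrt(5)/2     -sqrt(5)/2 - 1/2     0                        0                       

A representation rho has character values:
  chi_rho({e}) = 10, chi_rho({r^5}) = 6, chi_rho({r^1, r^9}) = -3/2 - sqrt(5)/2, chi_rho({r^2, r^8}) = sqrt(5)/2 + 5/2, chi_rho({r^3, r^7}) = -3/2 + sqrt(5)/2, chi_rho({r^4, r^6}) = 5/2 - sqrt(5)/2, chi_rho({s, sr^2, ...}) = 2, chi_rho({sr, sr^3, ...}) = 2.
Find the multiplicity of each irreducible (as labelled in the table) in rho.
Multiplicities: chi_1: 2, chi_2: 0, chi_3: 1, chi_4: 1, chi_5: 0, chi_6: 1, chi_7: 0, chi_8: 2.

Solution. Use <chi_rho, chi> = (1/|G|) sum_C |C| * chi_rho(C) * conj(chi(C)) with |G| = 20 for each irreducible chi in the table:
  <chi_rho, chi_1> = (1/20)[1*(10)*conj(1) + 1*(6)*conj(1) + 2*(-3/2 - sqrt(5)/2)*conj(1) + 2*(sqrt(5)/2 + 5/2)*conj(1) + 2*(-3/2 + sqrt(5)/2)*conj(1) + 2*(5/2 - sqrt(5)/2)*conj(1) + 5*(2)*conj(1) + 5*(2)*conj(1)]
      = (1/20)[(10) + (6) + (-3 - sqrt(5)) + (sqrt(5) + 5) + (-3 + sqrt(5)) + (5 - sqrt(5)) + (10) + (10)] = 40/20 = 2
  <chi_rho, chi_2> = (1/20)[1*(10)*conj(1) + 1*(6)*conj(1) + 2*(-3/2 - sqrt(5)/2)*conj(1) + 2*(sqrt(5)/2 + 5/2)*conj(1) + 2*(-3/2 + sqrt(5)/2)*conj(1) + 2*(5/2 - sqrt(5)/2)*conj(1) + 5*(2)*conj(-1) + 5*(2)*conj(-1)]
      = (1/20)[(10) + (6) + (-3 - sqrt(5)) + (sqrt(5) + 5) + (-3 + sqrt(5)) + (5 - sqrt(5)) + (-10) + (-10)] = 0/20 = 0
  <chi_rho, chi_3> = (1/20)[1*(10)*conj(1) + 1*(6)*conj(-1) + 2*(-3/2 - sqrt(5)/2)*conj(-1) + 2*(sqrt(5)/2 + 5/2)*conj(1) + 2*(-3/2 + sqrt(5)/2)*conj(-1) + 2*(5/2 - sqrt(5)/2)*conj(1) + 5*(2)*conj(1) + 5*(2)*conj(-1)]
      = (1/20)[(10) + (-6) + (sqrt(5) + 3) + (sqrt(5) + 5) + (3 - sqrt(5)) + (5 - sqrt(5)) + (10) + (-10)] = 20/20 = 1
  <chi_rho, chi_4> = (1/20)[1*(10)*conj(1) + 1*(6)*conj(-1) + 2*(-3/2 - sqrt(5)/2)*conj(-1) + 2*(sqrt(5)/2 + 5/2)*conj(1) + 2*(-3/2 + sqrt(5)/2)*conj(-1) + 2*(5/2 - sqrt(5)/2)*conj(1) + 5*(2)*conj(-1) + 5*(2)*conj(1)]
      = (1/20)[(10) + (-6) + (sqrt(5) + 3) + (sqrt(5) + 5) + (3 - sqrt(5)) + (5 - sqrt(5)) + (-10) + (10)] = 20/20 = 1
  <chi_rho, chi_5> = (1/20)[1*(10)*conj(2) + 1*(6)*conj(-2) + 2*(-3/2 - sqrt(5)/2)*conj(1/2 + sqrt(5)/2) + 2*(sqrt(5)/2 + 5/2)*conj(-1/2 + sqrt(5)/2) + 2*(-3/2 + sqrt(5)/2)*conj(1/2 - sqrt(5)/2) + 2*(5/2 - sqrt(5)/2)*conj(-sqrt(5)/2 - 1/2) + 5*(2)*conj(0) + 5*(2)*conj(0)]
      = (1/20)[(20) + (-12) + (-2*sqrt(5) - 4) + (2*sqrt(5)) + (-4 + 2*sqrt(5)) + (-2*sqrt(5)) + (0) + (0)] = 0/20 = 0
  <chi_rho, chi_6> = (1/20)[1*(10)*conj(2) + 1*(6)*conj(2) + 2*(-3/2 - sqrt(5)/2)*conj(-1/2 + sqrt(5)/2) + 2*(sqrt(5)/2 + 5/2)*conj(-sqrt(5)/2 - 1/2) + 2*(-3/2 + sqrt(5)/2)*conj(-sqrt(5)/2 - 1/2) + 2*(5/2 - sqrt(5)/2)*conj(-1/2 + sqrt(5)/2) + 5*(2)*conj(0) + 5*(2)*conj(0)]
      = (1/20)[(20) + (12) + (-sqrt(5) - 1) + (-3*sqrt(5) - 5) + (-1 + sqrt(5)) + (-5 + 3*sqrt(5)) + (0) + (0)] = 20/20 = 1
  <chi_rho, chi_7> = (1/20)[1*(10)*conj(2) + 1*(6)*conj(-2) + 2*(-3/2 - sqrt(5)/2)*conj(1/2 - sqrt(5)/2) + 2*(sqrt(5)/2 + 5/2)*conj(-sqrt(5)/2 - 1/2) + 2*(-3/2 + sqrt(5)/2)*conj(1/2 + sqrt(5)/2) + 2*(5/2 - sqrt(5)/2)*conj(-1/2 + sqrt(5)/2) + 5*(2)*conj(0) + 5*(2)*conj(0)]
      = (1/20)[(20) + (-12) + (1 + sqrt(5)) + (-3*sqrt(5) - 5) + (1 - sqrt(5)) + (-5 + 3*sqrt(5)) + (0) + (0)] = 0/20 = 0
  <chi_rho, chi_8> = (1/20)[1*(10)*conj(2) + 1*(6)*conj(2) + 2*(-3/2 - sqrt(5)/2)*conj(-sqrt(5)/2 - 1/2) + 2*(sqrt(5)/2 + 5/2)*conj(-1/2 + sqrt(5)/2) + 2*(-3/2 + sqrt(5)/2)*conj(-1/2 + sqrt(5)/2) + 2*(5/2 - sqrt(5)/2)*conj(-sqrt(5)/2 - 1/2) + 5*(2)*conj(0) + 5*(2)*conj(0)]
      = (1/20)[(20) + (12) + (4 + 2*sqrt(5)) + (2*sqrt(5)) + (4 - 2*sqrt(5)) + (-2*sqrt(5)) + (0) + (0)] = 40/20 = 2
Dimension check: dim(rho) = sum (mult * dim) = 2*1 + 0*1 + 1*1 + 1*1 + 0*2 + 1*2 + 0*2 + 2*2 = 10 = chi_rho(e) = 10.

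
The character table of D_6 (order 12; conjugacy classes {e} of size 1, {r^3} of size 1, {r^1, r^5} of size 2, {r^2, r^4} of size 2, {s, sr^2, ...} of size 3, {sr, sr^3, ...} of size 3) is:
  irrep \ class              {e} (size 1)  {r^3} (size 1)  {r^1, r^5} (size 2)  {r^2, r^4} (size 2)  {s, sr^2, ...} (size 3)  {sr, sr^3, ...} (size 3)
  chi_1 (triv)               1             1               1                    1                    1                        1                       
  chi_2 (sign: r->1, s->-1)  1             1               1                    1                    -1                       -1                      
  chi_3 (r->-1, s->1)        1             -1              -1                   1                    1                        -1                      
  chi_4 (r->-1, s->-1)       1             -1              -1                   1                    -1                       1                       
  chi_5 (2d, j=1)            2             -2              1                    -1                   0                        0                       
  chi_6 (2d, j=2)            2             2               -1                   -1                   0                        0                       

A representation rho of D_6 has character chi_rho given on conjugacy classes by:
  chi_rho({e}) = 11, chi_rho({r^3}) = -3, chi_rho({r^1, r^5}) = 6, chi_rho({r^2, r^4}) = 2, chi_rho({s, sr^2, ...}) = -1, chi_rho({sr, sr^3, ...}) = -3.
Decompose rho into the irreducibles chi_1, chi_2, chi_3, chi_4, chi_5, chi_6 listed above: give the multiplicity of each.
Multiplicities: chi_1: 1, chi_2: 3, chi_3: 1, chi_4: 0, chi_5: 3, chi_6: 0.

Reasoning: Use <chi_rho, chi> = (1/|G|) sum_C |C| * chi_rho(C) * conj(chi(C)) with |G| = 12 for each irreducible chi in the table:
  <chi_rho, chi_1> = (1/12)[1*(11)*conj(1) + 1*(-3)*conj(1) + 2*(6)*conj(1) + 2*(2)*conj(1) + 3*(-1)*conj(1) + 3*(-3)*conj(1)]
      = (1/12)[(11) + (-3) + (12) + (4) + (-3) + (-9)] = 12/12 = 1
  <chi_rho, chi_2> = (1/12)[1*(11)*conj(1) + 1*(-3)*conj(1) + 2*(6)*conj(1) + 2*(2)*conj(1) + 3*(-1)*conj(-1) + 3*(-3)*conj(-1)]
      = (1/12)[(11) + (-3) + (12) + (4) + (3) + (9)] = 36/12 = 3
  <chi_rho, chi_3> = (1/12)[1*(11)*conj(1) + 1*(-3)*conj(-1) + 2*(6)*conj(-1) + 2*(2)*conj(1) + 3*(-1)*conj(1) + 3*(-3)*conj(-1)]
      = (1/12)[(11) + (3) + (-12) + (4) + (-3) + (9)] = 12/12 = 1
  <chi_rho, chi_4> = (1/12)[1*(11)*conj(1) + 1*(-3)*conj(-1) + 2*(6)*conj(-1) + 2*(2)*conj(1) + 3*(-1)*conj(-1) + 3*(-3)*conj(1)]
      = (1/12)[(11) + (3) + (-12) + (4) + (3) + (-9)] = 0/12 = 0
  <chi_rho, chi_5> = (1/12)[1*(11)*conj(2) + 1*(-3)*conj(-2) + 2*(6)*conj(1) + 2*(2)*conj(-1) + 3*(-1)*conj(0) + 3*(-3)*conj(0)]
      = (1/12)[(22) + (6) + (12) + (-4) + (0) + (0)] = 36/12 = 3
  <chi_rho, chi_6> = (1/12)[1*(11)*conj(2) + 1*(-3)*conj(2) + 2*(6)*conj(-1) + 2*(2)*conj(-1) + 3*(-1)*conj(0) + 3*(-3)*conj(0)]
      = (1/12)[(22) + (-6) + (-12) + (-4) + (0) + (0)] = 0/12 = 0
Dimension check: dim(rho) = sum (mult * dim) = 1*1 + 3*1 + 1*1 + 0*1 + 3*2 + 0*2 = 11 = chi_rho(e) = 11.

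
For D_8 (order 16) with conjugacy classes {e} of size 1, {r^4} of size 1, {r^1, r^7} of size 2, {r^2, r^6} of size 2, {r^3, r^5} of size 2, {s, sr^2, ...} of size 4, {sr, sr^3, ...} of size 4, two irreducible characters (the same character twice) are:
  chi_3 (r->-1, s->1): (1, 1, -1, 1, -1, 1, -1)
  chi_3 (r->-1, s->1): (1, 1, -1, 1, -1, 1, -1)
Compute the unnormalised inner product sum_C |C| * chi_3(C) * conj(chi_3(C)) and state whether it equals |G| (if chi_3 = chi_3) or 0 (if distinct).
Sum = 16 = |G| = 16; so <chi_3, chi_3> = 1 (norm-1 confirms irreducibility).

Working: Compute term by term over conjugacy classes (|C| * chi_3(C) * conj(chi_3(C))):
  1*(1)*conj(1) + 1*(1)*conj(1) + 2*(-1)*conj(-1) + 2*(1)*conj(1) + 2*(-1)*conj(-1) + 4*(1)*conj(1) + 4*(-1)*conj(-1)
  = (1) + (1) + (2) + (2) + (2) + (4) + (4)
  = 16.
Dividing by |G| = 16 gives 16/16 = 1, matching the row-orthogonality relation <chi_3, chi_3> = [chi_3 = chi_3].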